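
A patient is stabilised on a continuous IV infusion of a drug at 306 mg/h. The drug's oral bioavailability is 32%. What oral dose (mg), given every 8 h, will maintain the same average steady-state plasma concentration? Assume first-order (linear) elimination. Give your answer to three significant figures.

To maintain the same Css, the systemic dosing rate must be unchanged: F·D/τ = infusion rate.
D = rate × τ / F = 306 × 8 / 0.32 = 7650 mg

7650 mg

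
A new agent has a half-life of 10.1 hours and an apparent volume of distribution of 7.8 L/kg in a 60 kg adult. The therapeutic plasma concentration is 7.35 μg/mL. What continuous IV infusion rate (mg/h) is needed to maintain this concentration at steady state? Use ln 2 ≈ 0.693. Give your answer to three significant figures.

236 mg/h

Vd(total) = 60 kg × 7.8 L/kg = 468.0 L
k = 0.693/10.1 = 0.06861 h⁻¹, so CL = k·Vd = 0.06861 × 468.0 = 32.11 L/h
Infusion rate = CL × Css = 32.11 × 7.35 = 236.0 mg/h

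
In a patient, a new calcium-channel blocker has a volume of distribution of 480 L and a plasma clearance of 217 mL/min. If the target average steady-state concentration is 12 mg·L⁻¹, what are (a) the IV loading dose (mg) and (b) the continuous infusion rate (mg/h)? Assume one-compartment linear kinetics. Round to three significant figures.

(a) 5760 mg; (b) 156 mg/h

Loading dose = Vd × C = 480.0 × 12 = 5760 mg
Convert clearance: 217 mL/min × 60 min/h ÷ 1000 mL/L = 13.02 L/h
Maintenance: replace elimination → rate = CL × Css = 13.02 × 12 = 156.2 mg/h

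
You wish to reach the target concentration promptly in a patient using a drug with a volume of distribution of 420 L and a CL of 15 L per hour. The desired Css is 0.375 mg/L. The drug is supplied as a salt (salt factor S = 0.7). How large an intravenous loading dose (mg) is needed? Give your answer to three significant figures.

225 mg

LD is governed by Vd — clearance does not enter the loading-dose calculation.
LD = Vd × C / S = 420.0 × 0.3750 / 0.7 = 225.0 mg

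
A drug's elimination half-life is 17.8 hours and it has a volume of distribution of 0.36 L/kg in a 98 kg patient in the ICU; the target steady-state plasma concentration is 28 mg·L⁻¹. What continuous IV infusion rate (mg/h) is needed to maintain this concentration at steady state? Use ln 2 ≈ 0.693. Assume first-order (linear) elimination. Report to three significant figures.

Vd(total) = 98 kg × 0.36 L/kg = 35.28 L
CL = 0.693 × Vd / t½ = 0.693 × 35.28 / 17.8 = 1.374 L/h
Infusion rate = CL × Css = 1.374 × 28 = 38.47 mg/h

38.5 mg/h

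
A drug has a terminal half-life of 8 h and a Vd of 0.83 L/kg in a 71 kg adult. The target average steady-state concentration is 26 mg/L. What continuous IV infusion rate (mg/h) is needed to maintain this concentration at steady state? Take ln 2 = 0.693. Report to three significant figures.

133 mg/h

Total Vd = 0.83 × 71 = 58.93 L
CL = ln 2 · Vd / t½ = 0.693 × 58.93 / 8 = 5.105 L/h
Infusion rate = CL × Css = 5.105 × 26 = 132.7 mg/h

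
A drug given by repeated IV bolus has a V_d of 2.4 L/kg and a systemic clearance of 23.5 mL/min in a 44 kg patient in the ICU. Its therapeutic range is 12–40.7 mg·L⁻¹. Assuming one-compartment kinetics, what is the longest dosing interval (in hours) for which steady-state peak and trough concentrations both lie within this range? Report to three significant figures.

91.5 h

Vd = 2.4 L/kg × 44 kg = 105.6 L
CL = 23.5 mL/min × 60/1000 = 1.410 L/h
k = CL / Vd = 1.410 / 105.6 = 0.01335 h⁻¹
Between IV bolus doses, concentration decays as C = C₀·e^(−kτ), so C_peak/C_trough = e^(kτ).
τ_max = ln(C_peak/C_trough) / k = ln(40.7/12) / 0.01335 = 1.221 / 0.01335 = 91.46 h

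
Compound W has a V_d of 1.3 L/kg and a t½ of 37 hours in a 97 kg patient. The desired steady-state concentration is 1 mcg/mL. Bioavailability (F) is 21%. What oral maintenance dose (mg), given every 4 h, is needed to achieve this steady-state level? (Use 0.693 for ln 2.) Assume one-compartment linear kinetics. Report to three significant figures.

Vd(total) = 97 kg × 1.3 L/kg = 126.1 L
CL = 0.693 × Vd / t½ = 0.693 × 126.1 / 37 = 2.362 L/h
D = CL × Css × τ / F = 2.362 × 1 × 4 / 0.21 = 44.99 mg

45.0 mg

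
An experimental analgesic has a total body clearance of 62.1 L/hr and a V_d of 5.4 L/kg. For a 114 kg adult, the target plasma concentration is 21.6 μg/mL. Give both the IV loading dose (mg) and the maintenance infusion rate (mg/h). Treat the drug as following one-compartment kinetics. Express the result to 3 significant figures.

Vd = 5.4 L/kg × 114 kg = 615.6 L
Loading dose = Vd × C = 615.6 × 21.6 = 13300 mg
Maintenance: replace elimination → rate = CL × Css = 62.10 × 21.6 = 1341 mg/h

(a) 13300 mg; (b) 1340 mg/h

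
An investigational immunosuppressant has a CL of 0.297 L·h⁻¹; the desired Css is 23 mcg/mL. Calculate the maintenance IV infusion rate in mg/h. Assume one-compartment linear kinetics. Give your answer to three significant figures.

At steady state, infusion rate equals elimination rate: rate in = CL × Css.
Rate = CL × Css = 0.2970 × 23 = 6.831 mg/h

6.83 mg/h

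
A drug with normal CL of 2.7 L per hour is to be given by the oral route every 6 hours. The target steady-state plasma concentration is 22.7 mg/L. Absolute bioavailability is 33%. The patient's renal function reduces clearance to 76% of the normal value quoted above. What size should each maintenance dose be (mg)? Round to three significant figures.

Patient clearance = 0.76 × 2.700 = 2.052 L/h
At steady state, dose per interval replaces the amount cleared in that interval: F·D/τ = CL·Css.
D = CL × Css × τ / F = 2.052 × 22.7 × 6 / 0.33 = 846.9 mg

847 mg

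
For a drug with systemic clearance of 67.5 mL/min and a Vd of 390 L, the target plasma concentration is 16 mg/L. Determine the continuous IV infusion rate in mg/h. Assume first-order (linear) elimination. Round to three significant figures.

64.8 mg/h

Convert clearance: 67.5 mL/min × 60 min/h ÷ 1000 mL/L = 4.050 L/h
Rate = CL × Css = 4.050 × 16 = 64.80 mg/h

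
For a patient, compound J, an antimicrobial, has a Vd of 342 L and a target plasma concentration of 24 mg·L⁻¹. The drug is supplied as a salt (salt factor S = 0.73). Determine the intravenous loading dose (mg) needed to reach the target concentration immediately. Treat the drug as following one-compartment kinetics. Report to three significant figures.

11200 mg

LD = Vd × C / S = 342.0 × 24.00 / 0.73 = 11240 mg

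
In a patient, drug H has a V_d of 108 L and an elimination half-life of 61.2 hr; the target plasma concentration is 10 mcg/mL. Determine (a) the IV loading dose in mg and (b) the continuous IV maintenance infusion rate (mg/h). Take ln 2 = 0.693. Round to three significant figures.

(a) 1080 mg; (b) 12.2 mg/h

LD = Vd × C = 108.0 × 10 = 1080 mg
CL = 0.693 × Vd / t½ = 0.693 × 108.0 / 61.2 = 1.223 L/h
Infusion rate = CL × Css = 1.223 × 10 = 12.23 mg/h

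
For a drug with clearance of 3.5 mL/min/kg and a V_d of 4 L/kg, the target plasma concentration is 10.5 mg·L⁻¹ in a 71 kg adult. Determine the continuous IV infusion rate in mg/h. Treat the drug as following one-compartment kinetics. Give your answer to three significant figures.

CL = 3.5 mL/min/kg × 71 kg = 248.5 mL/min = 248.5 × 60/1000 = 14.91 L/h
Maintenance depends on clearance, not Vd — rate in must match rate out.
Infusion rate = CL · Css = 14.91 L/h × 10.5 mg/L = 156.6 mg/h

157 mg/h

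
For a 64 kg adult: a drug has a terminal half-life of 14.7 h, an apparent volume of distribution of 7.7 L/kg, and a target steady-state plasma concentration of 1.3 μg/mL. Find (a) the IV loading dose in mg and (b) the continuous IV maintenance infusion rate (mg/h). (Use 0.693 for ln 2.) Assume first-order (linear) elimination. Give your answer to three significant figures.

(a) 641 mg; (b) 30.2 mg/h

Vd = 7.7 L/kg × 64 kg = 492.8 L
LD = Vd × C = 492.8 × 1.3 = 640.6 mg
CL = 0.693 × Vd / t½ = 0.693 × 492.8 / 14.7 = 23.23 L/h
Infusion rate = CL × Css = 23.23 × 1.3 = 30.20 mg/h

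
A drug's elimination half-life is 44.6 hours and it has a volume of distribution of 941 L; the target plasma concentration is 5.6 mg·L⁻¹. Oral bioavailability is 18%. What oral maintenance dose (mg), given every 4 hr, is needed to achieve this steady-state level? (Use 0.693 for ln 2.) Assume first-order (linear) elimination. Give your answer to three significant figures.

k = 0.693/44.6 = 0.01554 h⁻¹, so CL = k·Vd = 0.01554 × 941.0 = 14.62 L/h
D = CL × Css × τ / F = 14.62 × 5.6 × 4 / 0.18 = 1819 mg

1820 mg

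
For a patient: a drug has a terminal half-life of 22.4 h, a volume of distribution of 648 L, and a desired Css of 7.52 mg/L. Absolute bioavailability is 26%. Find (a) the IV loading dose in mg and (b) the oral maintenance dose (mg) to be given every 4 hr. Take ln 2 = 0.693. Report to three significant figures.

LD = Vd × C = 648.0 × 7.52 = 4873 mg
CL = 0.693 × Vd / t½ = 0.693 × 648.0 / 22.4 = 20.05 L/h
D = CL × Css × τ / F = 20.05 × 7.52 × 4 / 0.26 = 2320 mg

(a) 4870 mg; (b) 2320 mg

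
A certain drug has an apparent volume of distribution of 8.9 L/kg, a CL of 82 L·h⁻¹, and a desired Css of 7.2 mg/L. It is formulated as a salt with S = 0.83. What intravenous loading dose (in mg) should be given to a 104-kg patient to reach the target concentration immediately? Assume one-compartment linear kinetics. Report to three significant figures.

Vd(total) = 104 kg × 8.9 L/kg = 925.6 L
The loading dose fills Vd to the target concentration; clearance is irrelevant here.
LD = Vd × C / S = 925.6 × 7.200 / 0.83 = 8029 mg

8030 mg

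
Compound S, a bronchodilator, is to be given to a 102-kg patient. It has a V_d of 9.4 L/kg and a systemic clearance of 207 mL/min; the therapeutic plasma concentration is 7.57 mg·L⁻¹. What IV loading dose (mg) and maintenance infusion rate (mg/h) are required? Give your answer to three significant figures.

(a) 7260 mg; (b) 94.0 mg/h

Total Vd = 9.4 × 102 = 958.8 L
Loading: fill Vd to C_target → 958.8 L × 7.57 mg/L = 7258 mg
CL = 207 mL/min = 207 × 0.06 = 12.42 L/h
Infusion rate = 12.42 L/h × 7.57 mg/L = 94.02 mg/h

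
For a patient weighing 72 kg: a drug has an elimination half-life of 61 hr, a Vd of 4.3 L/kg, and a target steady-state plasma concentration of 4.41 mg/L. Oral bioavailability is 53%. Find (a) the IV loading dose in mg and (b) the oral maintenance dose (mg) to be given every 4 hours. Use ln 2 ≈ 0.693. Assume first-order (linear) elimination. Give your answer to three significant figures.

(a) 1370 mg; (b) 117 mg

Vd(total) = 72 kg × 4.3 L/kg = 309.6 L
LD = Vd × C = 309.6 × 4.41 = 1365 mg
CL = 0.693 × Vd / t½ = 0.693 × 309.6 / 61 = 3.517 L/h
D = CL × Css × τ / F = 3.517 × 4.41 × 4 / 0.53 = 117.1 mg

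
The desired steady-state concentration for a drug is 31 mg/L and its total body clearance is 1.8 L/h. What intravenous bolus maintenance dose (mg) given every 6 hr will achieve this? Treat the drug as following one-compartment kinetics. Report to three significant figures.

335 mg

At steady state, dose per interval replaces the amount cleared in that interval: D/τ = CL·Css.
D = CL × Css × τ = 1.800 × 31 × 6 = 334.8 mg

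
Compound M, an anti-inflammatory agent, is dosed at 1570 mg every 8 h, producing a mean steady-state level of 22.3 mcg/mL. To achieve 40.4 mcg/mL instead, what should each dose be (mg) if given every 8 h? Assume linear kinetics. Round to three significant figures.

2840 mg

For first-order elimination, Css ∝ F·D/(CL·τ); F and CL are unchanged, so Css ∝ D/τ.
D₂ = D₁ × (Css,target / Css,current) = 1570 × 40.4/22.3 = 2844 mg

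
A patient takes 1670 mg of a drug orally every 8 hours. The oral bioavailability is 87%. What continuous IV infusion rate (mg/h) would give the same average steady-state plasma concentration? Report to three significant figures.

182 mg/h

Equivalent systemic input: infusion rate = F·D/τ.
Rate = 0.87 × 1670 / 8 = 181.6 mg/h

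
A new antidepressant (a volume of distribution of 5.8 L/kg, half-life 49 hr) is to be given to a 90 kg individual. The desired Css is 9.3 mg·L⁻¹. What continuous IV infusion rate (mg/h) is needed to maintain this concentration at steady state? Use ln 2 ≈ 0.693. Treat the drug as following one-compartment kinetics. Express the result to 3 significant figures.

68.7 mg/h

Vd = 5.8 L/kg × 90 kg = 522.0 L
CL = ln 2 · Vd / t½ = 0.693 × 522.0 / 49 = 7.383 L/h
Infusion rate = CL × Css = 7.383 × 9.3 = 68.66 mg/h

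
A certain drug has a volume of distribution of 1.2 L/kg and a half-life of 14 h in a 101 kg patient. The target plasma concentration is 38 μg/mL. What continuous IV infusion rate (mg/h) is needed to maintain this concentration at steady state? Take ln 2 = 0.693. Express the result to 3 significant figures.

Vd(total) = 101 kg × 1.2 L/kg = 121.2 L
CL = 0.693 × Vd / t½ = 0.693 × 121.2 / 14 = 5.999 L/h
Infusion rate = CL × Css = 5.999 × 38 = 228.0 mg/h

228 mg/h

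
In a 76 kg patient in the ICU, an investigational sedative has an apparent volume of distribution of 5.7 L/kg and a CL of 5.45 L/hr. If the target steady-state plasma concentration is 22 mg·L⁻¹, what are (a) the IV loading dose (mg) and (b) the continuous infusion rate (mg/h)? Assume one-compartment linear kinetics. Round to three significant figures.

(a) 9530 mg; (b) 120 mg/h

Vd = 5.7 L/kg × 76 kg = 433.2 L
Loading: fill Vd to C_target → 433.2 L × 22 mg/L = 9530 mg
Maintenance infusion rate = CL × Css = 5.450 × 22 = 119.9 mg/h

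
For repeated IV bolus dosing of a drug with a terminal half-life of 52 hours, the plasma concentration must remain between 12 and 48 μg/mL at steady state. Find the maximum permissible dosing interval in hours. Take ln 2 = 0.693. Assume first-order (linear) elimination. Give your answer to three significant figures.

k = 0.693 / t½ = 0.693 / 52 = 0.01333 h⁻¹
Between IV bolus doses, concentration decays as C = C₀·e^(−kτ), so C_peak/C_trough = e^(kτ).
τ_max = ln(C_peak/C_trough) / k = ln(48/12) / 0.01333 = 1.386 / 0.01333 = 104.0 h

104 h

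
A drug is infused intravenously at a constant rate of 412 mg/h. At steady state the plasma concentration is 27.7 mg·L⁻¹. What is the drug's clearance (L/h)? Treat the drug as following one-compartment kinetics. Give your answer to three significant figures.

At steady state, infusion rate = CL × Css, so CL = rate / Css.
CL = 412 / 27.7 = 14.87 L/h

14.9 L/h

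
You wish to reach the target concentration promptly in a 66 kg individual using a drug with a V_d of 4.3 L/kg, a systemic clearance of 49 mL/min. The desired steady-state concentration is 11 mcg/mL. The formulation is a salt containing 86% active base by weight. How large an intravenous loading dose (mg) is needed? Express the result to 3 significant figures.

3630 mg

Vd = 4.3 L/kg × 66 kg = 283.8 L
LD is governed by Vd — clearance does not enter the loading-dose calculation.
LD = Vd × C / S = 283.8 × 11.00 / 0.86 = 3630 mg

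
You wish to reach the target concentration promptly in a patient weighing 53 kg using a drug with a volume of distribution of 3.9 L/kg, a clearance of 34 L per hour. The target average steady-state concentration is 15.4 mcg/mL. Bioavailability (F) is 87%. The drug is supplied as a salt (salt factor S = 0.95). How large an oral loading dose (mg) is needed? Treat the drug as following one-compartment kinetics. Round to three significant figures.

3850 mg

Vd(total) = 53 kg × 3.9 L/kg = 206.7 L
LD = Vd × C / F / S = 206.7 × 15.40 / 0.87 / 0.95 = 3851 mg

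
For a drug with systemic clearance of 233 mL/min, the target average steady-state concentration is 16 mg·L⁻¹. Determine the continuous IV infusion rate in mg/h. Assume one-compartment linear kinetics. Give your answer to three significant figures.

224 mg/h

CL = 233 mL/min = 233 × 0.06 = 13.98 L/h
R₀ = 13.98 × 16 = 223.7 mg/h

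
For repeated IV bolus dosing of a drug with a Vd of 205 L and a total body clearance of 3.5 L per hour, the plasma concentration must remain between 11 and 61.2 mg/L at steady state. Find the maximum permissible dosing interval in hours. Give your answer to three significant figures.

k = CL / Vd = 3.500 / 205.0 = 0.01707 h⁻¹
Between IV bolus doses, concentration decays as C = C₀·e^(−kτ), so C_peak/C_trough = e^(kτ).
τ_max = ln(C_peak/C_trough) / k = ln(61.2/11) / 0.01707 = 1.716 / 0.01707 = 100.5 h

101 h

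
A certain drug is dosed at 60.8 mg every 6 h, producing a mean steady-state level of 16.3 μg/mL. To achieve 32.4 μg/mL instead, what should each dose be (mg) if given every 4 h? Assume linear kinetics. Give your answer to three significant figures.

80.6 mg

With linear kinetics, Css is proportional to dose rate (D/τ) at fixed clearance.
D₂ = D₁ × (Css,target / Css,current) × (τ₂/τ₁) = 60.8 × (32.4/16.3) × (4/6) = 80.57 mg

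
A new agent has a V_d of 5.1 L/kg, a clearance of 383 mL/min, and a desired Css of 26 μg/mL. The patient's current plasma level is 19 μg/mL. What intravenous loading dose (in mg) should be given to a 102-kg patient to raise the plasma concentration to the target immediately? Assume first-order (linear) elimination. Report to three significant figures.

3640 mg

Vd(total) = 102 kg × 5.1 L/kg = 520.2 L
Loading dose depends on Vd (not clearance): it fills the distribution volume.
Concentration deficit ΔC = 26 − 19 = 7.000 mg/L
LD = Vd × ΔC = 520.2 × 7.000 = 3641 mg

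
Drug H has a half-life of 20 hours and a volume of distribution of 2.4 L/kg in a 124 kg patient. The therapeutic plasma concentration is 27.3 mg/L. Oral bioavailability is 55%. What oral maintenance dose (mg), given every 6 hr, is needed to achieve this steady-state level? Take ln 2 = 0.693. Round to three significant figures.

Vd(total) = 124 kg × 2.4 L/kg = 297.6 L
CL = ln 2 · Vd / t½ = 0.693 × 297.6 / 20 = 10.31 L/h
D = CL × Css × τ / F = 10.31 × 27.3 × 6 / 0.55 = 3071 mg

3070 mg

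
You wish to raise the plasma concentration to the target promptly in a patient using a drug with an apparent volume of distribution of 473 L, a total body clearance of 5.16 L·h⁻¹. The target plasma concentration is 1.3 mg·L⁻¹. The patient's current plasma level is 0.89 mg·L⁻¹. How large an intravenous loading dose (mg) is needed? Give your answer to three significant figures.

Concentration deficit ΔC = 1.3 − 0.89 = 0.4100 mg/L
LD = Vd × ΔC = 473.0 × 0.4100 = 193.9 mg

194 mg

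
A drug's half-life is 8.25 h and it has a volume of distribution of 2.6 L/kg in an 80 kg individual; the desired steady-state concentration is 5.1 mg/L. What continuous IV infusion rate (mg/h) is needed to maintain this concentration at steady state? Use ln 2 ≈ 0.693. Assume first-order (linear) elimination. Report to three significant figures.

89.1 mg/h

Total Vd = 2.6 × 80 = 208.0 L
CL = 0.693 × Vd / t½ = 0.693 × 208.0 / 8.25 = 17.47 L/h
Infusion rate = CL × Css = 17.47 × 5.1 = 89.10 mg/h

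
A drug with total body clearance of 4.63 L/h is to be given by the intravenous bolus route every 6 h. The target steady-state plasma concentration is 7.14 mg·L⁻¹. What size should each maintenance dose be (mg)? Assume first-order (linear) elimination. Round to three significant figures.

At steady state, dose per interval replaces the amount cleared in that interval: D/τ = CL·Css.
D = CL × Css × τ = 4.630 × 7.14 × 6 = 198.3 mg

198 mg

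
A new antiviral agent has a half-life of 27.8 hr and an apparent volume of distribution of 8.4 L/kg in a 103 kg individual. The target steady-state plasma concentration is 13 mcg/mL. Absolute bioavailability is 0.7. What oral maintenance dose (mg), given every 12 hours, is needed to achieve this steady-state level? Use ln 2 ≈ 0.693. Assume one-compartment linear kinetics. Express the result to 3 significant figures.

Total Vd = 8.4 × 103 = 865.2 L
k = 0.693/27.8 = 0.02493 h⁻¹, so CL = k·Vd = 0.02493 × 865.2 = 21.57 L/h
D = CL × Css × τ / F = 21.57 × 13 × 12 / 0.7 = 4807 mg

4810 mg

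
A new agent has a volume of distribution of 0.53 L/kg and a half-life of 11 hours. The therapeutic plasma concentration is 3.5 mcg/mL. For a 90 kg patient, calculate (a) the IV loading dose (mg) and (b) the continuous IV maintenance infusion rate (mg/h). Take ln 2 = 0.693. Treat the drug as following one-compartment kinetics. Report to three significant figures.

(a) 167 mg; (b) 10.5 mg/h

Total Vd = 0.53 × 90 = 47.70 L
LD = Vd × C = 47.70 × 3.5 = 167.0 mg
CL = 0.693 × Vd / t½ = 0.693 × 47.70 / 11 = 3.005 L/h
Infusion rate = CL × Css = 3.005 × 3.5 = 10.52 mg/h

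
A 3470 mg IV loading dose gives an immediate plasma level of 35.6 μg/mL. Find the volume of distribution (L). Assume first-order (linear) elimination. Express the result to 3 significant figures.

97.5 L

Immediately after an IV bolus, C₀ = Dose / Vd, so Vd = Dose / C₀.
Vd = 3470 / 35.6 = 97.47 L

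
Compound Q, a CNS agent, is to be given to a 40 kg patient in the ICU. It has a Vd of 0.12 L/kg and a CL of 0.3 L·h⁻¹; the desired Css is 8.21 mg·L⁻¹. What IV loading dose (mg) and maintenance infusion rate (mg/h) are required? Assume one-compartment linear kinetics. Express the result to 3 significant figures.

(a) 39.4 mg; (b) 2.46 mg/h

Vd = 0.12 L/kg × 40 kg = 4.800 L
Loading: fill Vd to C_target → 4.800 L × 8.21 mg/L = 39.41 mg
Maintenance infusion rate = CL × Css = 0.3000 × 8.21 = 2.463 mg/h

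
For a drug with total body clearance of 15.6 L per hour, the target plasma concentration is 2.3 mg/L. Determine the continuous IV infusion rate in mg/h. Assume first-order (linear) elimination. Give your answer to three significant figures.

Rate = CL × Css = 15.60 × 2.3 = 35.88 mg/h

35.9 mg/h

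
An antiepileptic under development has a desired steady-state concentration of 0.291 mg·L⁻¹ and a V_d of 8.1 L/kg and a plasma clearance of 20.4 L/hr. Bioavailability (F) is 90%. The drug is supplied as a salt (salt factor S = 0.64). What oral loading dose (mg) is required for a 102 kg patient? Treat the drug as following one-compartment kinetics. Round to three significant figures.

417 mg

Vd = 8.1 L/kg × 102 kg = 826.2 L
LD = Vd × C / F / S = 826.2 × 0.2910 / 0.9 / 0.64 = 417.4 mg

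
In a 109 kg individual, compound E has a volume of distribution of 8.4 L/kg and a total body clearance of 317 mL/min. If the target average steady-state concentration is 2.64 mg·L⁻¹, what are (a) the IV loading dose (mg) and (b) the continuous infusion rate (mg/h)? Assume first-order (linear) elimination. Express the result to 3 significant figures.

(a) 2420 mg; (b) 50.2 mg/h

Vd(total) = 109 kg × 8.4 L/kg = 915.6 L
Loading: fill Vd to C_target → 915.6 L × 2.64 mg/L = 2417 mg
Convert clearance: 317 mL/min × 60 min/h ÷ 1000 mL/L = 19.02 L/h
Infusion rate = 19.02 L/h × 2.64 mg/L = 50.21 mg/h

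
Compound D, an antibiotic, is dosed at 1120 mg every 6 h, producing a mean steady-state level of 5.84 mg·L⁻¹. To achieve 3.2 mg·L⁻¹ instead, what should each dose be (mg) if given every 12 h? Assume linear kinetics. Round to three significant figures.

1230 mg

With linear kinetics, Css is proportional to dose rate (D/τ) at fixed clearance.
D₂ = D₁ × (Css,target / Css,current) × (τ₂/τ₁) = 1120 × (3.2/5.84) × (12/6) = 1227 mg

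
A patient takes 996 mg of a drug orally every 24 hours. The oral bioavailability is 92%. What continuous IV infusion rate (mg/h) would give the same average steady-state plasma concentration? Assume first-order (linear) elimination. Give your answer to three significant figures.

Equivalent systemic input: infusion rate = F·D/τ.
Rate = 0.92 × 996 / 24 = 38.18 mg/h

38.2 mg/h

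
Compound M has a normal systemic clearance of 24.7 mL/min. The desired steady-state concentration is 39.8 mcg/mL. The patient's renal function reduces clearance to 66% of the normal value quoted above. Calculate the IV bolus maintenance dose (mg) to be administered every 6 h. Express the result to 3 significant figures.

Convert clearance: 24.7 mL/min × 60 min/h ÷ 1000 mL/L = 1.482 L/h
Patient clearance = 0.66 × 1.482 = 0.9781 L/h
At steady state, dose per interval replaces the amount cleared in that interval: D/τ = CL·Css.
D = CL × Css × τ = 0.9781 × 39.8 × 6 = 233.6 mg

234 mg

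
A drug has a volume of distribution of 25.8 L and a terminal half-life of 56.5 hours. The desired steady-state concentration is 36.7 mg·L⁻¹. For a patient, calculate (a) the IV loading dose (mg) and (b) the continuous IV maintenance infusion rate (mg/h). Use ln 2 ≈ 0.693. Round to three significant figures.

LD = Vd × C = 25.80 × 36.7 = 946.9 mg
CL = 0.693 × Vd / t½ = 0.693 × 25.80 / 56.5 = 0.3164 L/h
Infusion rate = CL × Css = 0.3164 × 36.7 = 11.61 mg/h

(a) 947 mg; (b) 11.6 mg/h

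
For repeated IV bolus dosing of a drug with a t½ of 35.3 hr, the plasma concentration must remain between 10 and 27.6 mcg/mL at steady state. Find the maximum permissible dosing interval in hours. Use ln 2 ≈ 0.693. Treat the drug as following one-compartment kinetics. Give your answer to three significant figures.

51.7 h

k = 0.693 / t½ = 0.693 / 35.3 = 0.01963 h⁻¹
Between IV bolus doses, concentration decays as C = C₀·e^(−kτ), so C_peak/C_trough = e^(kτ).
τ_max = ln(C_peak/C_trough) / k = ln(27.6/10) / 0.01963 = 1.015 / 0.01963 = 51.71 h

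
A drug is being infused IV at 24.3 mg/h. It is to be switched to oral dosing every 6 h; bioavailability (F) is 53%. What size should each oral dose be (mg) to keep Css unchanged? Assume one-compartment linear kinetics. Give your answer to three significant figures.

275 mg

To maintain the same Css, the systemic dosing rate must be unchanged: F·D/τ = infusion rate.
D = rate × τ / F = 24.3 × 6 / 0.53 = 275.1 mg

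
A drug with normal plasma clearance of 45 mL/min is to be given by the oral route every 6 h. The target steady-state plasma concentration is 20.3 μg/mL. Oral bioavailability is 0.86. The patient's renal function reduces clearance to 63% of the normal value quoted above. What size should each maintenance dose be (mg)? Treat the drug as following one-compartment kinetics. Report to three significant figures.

CL = 45 mL/min = 45 × 0.06 = 2.700 L/h
Patient clearance = 0.63 × 2.700 = 1.701 L/h
D = CL × Css × τ / F = 1.701 × 20.3 × 6 / 0.86 = 240.9 mg

241 mg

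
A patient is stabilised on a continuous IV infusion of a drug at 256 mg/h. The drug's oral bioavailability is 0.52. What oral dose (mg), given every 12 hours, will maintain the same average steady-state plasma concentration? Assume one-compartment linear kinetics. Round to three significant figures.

To maintain the same Css, the systemic dosing rate must be unchanged: F·D/τ = infusion rate.
D = rate × τ / F = 256 × 12 / 0.52 = 5908 mg

5910 mg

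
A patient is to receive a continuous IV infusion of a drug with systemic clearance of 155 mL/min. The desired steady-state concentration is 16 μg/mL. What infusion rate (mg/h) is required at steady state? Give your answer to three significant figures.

149 mg/h

CL = 155 mL/min = 155 × 0.06 = 9.300 L/h
R₀ = 9.300 × 16 = 148.8 mg/h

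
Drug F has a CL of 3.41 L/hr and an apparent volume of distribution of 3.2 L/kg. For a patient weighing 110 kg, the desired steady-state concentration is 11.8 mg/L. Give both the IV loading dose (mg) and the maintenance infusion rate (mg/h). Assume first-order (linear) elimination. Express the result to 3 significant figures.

(a) 4150 mg; (b) 40.2 mg/h

Vd(total) = 110 kg × 3.2 L/kg = 352.0 L
Loading: fill Vd to C_target → 352.0 L × 11.8 mg/L = 4154 mg
Maintenance infusion rate = CL × Css = 3.410 × 11.8 = 40.24 mg/h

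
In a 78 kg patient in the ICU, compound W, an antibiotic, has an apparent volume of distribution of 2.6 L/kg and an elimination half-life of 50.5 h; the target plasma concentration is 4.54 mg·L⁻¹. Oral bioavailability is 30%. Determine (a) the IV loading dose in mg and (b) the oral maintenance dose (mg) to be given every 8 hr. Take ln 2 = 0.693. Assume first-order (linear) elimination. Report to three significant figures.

(a) 921 mg; (b) 337 mg

Vd = 2.6 L/kg × 78 kg = 202.8 L
LD = Vd × C = 202.8 × 4.54 = 920.7 mg
CL = 0.693 × Vd / t½ = 0.693 × 202.8 / 50.5 = 2.783 L/h
D = CL × Css × τ / F = 2.783 × 4.54 × 8 / 0.3 = 336.9 mg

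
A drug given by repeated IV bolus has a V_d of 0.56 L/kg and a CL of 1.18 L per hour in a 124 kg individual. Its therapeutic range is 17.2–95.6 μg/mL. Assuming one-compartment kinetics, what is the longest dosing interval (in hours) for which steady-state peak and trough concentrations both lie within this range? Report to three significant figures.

101 h

Vd(total) = 124 kg × 0.56 L/kg = 69.44 L
k = CL / Vd = 1.180 / 69.44 = 0.01699 h⁻¹
Between IV bolus doses, concentration decays as C = C₀·e^(−kτ), so C_peak/C_trough = e^(kτ).
τ_max = ln(C_peak/C_trough) / k = ln(95.6/17.2) / 0.01699 = 1.715 / 0.01699 = 100.9 h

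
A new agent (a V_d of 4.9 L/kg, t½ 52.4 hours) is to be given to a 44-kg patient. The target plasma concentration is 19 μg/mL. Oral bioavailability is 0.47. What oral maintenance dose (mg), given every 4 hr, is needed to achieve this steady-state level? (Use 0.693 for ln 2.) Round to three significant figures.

Vd = 4.9 L/kg × 44 kg = 215.6 L
CL = ln 2 · Vd / t½ = 0.693 × 215.6 / 52.4 = 2.851 L/h
D = CL × Css × τ / F = 2.851 × 19 × 4 / 0.47 = 461.0 mg

461 mg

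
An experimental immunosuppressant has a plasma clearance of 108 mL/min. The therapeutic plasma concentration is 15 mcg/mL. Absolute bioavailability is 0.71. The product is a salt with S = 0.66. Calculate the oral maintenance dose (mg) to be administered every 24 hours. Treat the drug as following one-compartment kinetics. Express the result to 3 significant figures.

CL = 108 mL/min × 60/1000 = 6.480 L/h
D = CL × Css × τ / F / S = 6.480 × 15 × 24 / 0.71 / 0.66 = 4978 mg

4980 mg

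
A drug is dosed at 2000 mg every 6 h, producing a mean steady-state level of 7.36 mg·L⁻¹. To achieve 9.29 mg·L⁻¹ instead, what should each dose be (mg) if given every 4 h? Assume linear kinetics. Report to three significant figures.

1680 mg

For first-order elimination, Css ∝ F·D/(CL·τ); F and CL are unchanged, so Css ∝ D/τ.
D₂ = D₁ × (Css,target / Css,current) × (τ₂/τ₁) = 2000 × (9.29/7.36) × (4/6) = 1683 mg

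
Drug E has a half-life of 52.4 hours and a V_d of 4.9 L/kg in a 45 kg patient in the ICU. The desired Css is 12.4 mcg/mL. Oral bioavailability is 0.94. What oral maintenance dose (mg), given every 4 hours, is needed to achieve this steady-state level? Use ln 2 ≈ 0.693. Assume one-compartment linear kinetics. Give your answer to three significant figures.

154 mg

Vd(total) = 45 kg × 4.9 L/kg = 220.5 L
CL = 0.693 × Vd / t½ = 0.693 × 220.5 / 52.4 = 2.916 L/h
D = CL × Css × τ / F = 2.916 × 12.4 × 4 / 0.94 = 153.9 mg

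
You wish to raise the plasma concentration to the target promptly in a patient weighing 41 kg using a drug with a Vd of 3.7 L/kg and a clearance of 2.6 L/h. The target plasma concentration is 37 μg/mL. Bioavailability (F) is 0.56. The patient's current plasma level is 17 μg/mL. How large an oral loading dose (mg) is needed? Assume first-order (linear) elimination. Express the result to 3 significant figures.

5420 mg

Total Vd = 3.7 × 41 = 151.7 L
Loading dose depends on Vd (not clearance): it fills the distribution volume.
Concentration deficit ΔC = 37 − 17 = 20.00 mg/L
LD = Vd × ΔC / F = 151.7 × 20.00 / 0.56 = 5418 mg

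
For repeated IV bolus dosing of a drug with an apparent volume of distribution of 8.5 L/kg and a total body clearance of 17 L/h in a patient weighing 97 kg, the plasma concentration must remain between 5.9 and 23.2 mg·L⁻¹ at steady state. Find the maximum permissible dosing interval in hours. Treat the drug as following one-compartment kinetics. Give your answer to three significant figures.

66.4 h

Vd(total) = 97 kg × 8.5 L/kg = 824.5 L
k = CL / Vd = 17.00 / 824.5 = 0.02062 h⁻¹
Between IV bolus doses, concentration decays as C = C₀·e^(−kτ), so C_peak/C_trough = e^(kτ).
τ_max = ln(C_peak/C_trough) / k = ln(23.2/5.9) / 0.02062 = 1.369 / 0.02062 = 66.39 h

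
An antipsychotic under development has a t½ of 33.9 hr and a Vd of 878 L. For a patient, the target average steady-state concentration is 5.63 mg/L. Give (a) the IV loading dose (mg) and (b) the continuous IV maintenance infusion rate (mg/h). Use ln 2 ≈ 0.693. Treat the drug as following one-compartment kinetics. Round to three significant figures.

(a) 4940 mg; (b) 101 mg/h

LD = Vd × C = 878.0 × 5.63 = 4943 mg
CL = 0.693 × Vd / t½ = 0.693 × 878.0 / 33.9 = 17.95 L/h
Infusion rate = CL × Css = 17.95 × 5.63 = 101.1 mg/h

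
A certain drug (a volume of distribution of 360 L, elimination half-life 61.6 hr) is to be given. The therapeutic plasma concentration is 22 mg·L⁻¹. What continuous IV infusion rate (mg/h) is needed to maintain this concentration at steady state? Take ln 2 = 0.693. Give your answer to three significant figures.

89.1 mg/h

k = 0.693/61.6 = 0.01125 h⁻¹, so CL = k·Vd = 0.01125 × 360.0 = 4.050 L/h
Infusion rate = CL × Css = 4.050 × 22 = 89.10 mg/h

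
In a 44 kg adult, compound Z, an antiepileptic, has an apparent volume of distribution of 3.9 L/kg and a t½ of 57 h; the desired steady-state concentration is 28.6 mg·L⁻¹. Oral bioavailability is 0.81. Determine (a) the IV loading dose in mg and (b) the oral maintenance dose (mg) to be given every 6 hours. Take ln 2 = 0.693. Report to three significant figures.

Vd(total) = 44 kg × 3.9 L/kg = 171.6 L
LD = Vd × C = 171.6 × 28.6 = 4908 mg
CL = 0.693 × Vd / t½ = 0.693 × 171.6 / 57 = 2.086 L/h
D = CL × Css × τ / F = 2.086 × 28.6 × 6 / 0.81 = 441.9 mg

(a) 4910 mg; (b) 442 mg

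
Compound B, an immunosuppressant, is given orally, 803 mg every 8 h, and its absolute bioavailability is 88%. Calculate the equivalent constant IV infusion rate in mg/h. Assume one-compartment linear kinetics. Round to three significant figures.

88.3 mg/h

Equivalent systemic input: infusion rate = F·D/τ.
Rate = 0.88 × 803 / 8 = 88.33 mg/h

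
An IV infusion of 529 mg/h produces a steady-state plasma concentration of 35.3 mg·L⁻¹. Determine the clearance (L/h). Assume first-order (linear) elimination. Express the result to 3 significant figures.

15.0 L/h

At steady state, infusion rate = CL × Css, so CL = rate / Css.
CL = 529 / 35.3 = 14.99 L/h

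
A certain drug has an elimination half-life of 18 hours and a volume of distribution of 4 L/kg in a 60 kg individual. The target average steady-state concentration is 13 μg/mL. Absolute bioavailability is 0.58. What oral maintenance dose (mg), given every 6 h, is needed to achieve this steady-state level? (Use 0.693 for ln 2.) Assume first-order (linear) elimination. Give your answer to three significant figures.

Total Vd = 4 × 60 = 240.0 L
CL = ln 2 · Vd / t½ = 0.693 × 240.0 / 18 = 9.240 L/h
D = CL × Css × τ / F = 9.240 × 13 × 6 / 0.58 = 1243 mg

1240 mg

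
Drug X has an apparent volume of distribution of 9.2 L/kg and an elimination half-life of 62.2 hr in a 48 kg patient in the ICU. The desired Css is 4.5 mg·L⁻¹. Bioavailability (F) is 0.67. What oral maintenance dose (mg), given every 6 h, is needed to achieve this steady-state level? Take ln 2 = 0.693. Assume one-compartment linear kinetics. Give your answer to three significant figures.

198 mg

Vd(total) = 48 kg × 9.2 L/kg = 441.6 L
k = 0.693/62.2 = 0.01114 h⁻¹, so CL = k·Vd = 0.01114 × 441.6 = 4.919 L/h
D = CL × Css × τ / F = 4.919 × 4.5 × 6 / 0.67 = 198.2 mg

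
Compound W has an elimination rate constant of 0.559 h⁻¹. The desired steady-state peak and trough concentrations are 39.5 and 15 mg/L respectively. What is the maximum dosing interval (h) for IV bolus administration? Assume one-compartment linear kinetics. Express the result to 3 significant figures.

1.73 h

Between IV bolus doses, concentration decays as C = C₀·e^(−kτ), so C_peak/C_trough = e^(kτ).
τ_max = ln(C_peak/C_trough) / k = ln(39.5/15) / 0.5590 = 0.9683 / 0.5590 = 1.732 h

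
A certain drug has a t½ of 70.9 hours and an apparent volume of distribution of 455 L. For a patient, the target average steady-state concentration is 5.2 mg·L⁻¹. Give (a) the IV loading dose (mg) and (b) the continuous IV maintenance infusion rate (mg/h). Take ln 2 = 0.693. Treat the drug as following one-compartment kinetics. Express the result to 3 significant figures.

(a) 2370 mg; (b) 23.1 mg/h

LD = Vd × C = 455.0 × 5.2 = 2366 mg
CL = 0.693 × Vd / t½ = 0.693 × 455.0 / 70.9 = 4.447 L/h
Infusion rate = CL × Css = 4.447 × 5.2 = 23.12 mg/h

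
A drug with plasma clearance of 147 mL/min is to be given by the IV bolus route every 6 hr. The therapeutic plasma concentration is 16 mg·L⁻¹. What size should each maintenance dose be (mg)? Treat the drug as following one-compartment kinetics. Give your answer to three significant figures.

Convert clearance: 147 mL/min × 60 min/h ÷ 1000 mL/L = 8.820 L/h
D = CL × Css × τ = 8.820 × 16 × 6 = 846.7 mg

847 mg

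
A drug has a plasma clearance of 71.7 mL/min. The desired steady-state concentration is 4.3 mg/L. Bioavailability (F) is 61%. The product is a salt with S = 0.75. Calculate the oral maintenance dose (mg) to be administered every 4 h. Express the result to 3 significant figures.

162 mg

CL = 71.7 mL/min × 60/1000 = 4.302 L/h
D = CL × Css × τ / F / S = 4.302 × 4.3 × 4 / 0.61 / 0.75 = 161.7 mg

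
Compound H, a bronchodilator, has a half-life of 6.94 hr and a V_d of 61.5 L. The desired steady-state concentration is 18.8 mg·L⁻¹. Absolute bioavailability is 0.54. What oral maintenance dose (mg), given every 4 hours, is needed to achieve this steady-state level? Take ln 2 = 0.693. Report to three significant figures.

CL = 0.693 × Vd / t½ = 0.693 × 61.50 / 6.94 = 6.141 L/h
D = CL × Css × τ / F = 6.141 × 18.8 × 4 / 0.54 = 855.2 mg

855 mg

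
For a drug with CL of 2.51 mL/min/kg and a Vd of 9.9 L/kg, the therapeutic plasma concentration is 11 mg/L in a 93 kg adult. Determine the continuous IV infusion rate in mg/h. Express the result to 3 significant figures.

CL = 2.51 mL/min/kg × 93 kg = 233.4 mL/min = 233.4 × 60/1000 = 14.00 L/h
Infusion rate = CL · Css = 14.00 L/h × 11 mg/L = 154.0 mg/h

154 mg/h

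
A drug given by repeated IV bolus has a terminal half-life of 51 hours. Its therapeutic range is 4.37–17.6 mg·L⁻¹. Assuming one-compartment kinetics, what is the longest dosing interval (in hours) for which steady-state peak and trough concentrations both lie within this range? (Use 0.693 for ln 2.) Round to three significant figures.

k = 0.693 / t½ = 0.693 / 51 = 0.01359 h⁻¹
Between IV bolus doses, concentration decays as C = C₀·e^(−kτ), so C_peak/C_trough = e^(kτ).
τ_max = ln(C_peak/C_trough) / k = ln(17.6/4.37) / 0.01359 = 1.393 / 0.01359 = 102.5 h

103 h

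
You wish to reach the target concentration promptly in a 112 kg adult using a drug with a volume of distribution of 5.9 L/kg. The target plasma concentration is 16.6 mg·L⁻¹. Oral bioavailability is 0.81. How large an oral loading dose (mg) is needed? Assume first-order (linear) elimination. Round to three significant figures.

Total Vd = 5.9 × 112 = 660.8 L
The loading dose fills Vd to the target concentration.
LD = Vd × C / F = 660.8 × 16.60 / 0.81 = 13540 mg

13500 mg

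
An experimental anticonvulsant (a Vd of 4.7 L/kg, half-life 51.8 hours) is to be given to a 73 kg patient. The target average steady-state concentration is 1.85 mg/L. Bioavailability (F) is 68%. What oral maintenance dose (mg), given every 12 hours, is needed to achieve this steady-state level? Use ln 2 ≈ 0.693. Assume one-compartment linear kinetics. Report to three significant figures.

Total Vd = 4.7 × 73 = 343.1 L
k = 0.693/51.8 = 0.01338 h⁻¹, so CL = k·Vd = 0.01338 × 343.1 = 4.591 L/h
D = CL × Css × τ / F = 4.591 × 1.85 × 12 / 0.68 = 149.9 mg

150 mg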